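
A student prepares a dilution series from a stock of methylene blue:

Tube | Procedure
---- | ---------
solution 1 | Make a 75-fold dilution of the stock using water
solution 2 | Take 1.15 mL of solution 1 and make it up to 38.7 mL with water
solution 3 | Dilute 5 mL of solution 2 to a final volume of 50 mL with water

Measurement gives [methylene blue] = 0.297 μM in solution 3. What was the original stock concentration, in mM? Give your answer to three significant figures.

7.50 mM

Step 1: 75-fold → factor 75
Step 2: 1.15 mL brought to 38.7 mL → factor 38.7/1.15 = 33.652
Step 3: 5 mL brought to 50 mL → factor 50/5 = 10
Overall dilution factor = 75 × 33.652 × 10 = 25239
Stock = 0.297 μM × 25239 = 7496 μM = 7.50 mM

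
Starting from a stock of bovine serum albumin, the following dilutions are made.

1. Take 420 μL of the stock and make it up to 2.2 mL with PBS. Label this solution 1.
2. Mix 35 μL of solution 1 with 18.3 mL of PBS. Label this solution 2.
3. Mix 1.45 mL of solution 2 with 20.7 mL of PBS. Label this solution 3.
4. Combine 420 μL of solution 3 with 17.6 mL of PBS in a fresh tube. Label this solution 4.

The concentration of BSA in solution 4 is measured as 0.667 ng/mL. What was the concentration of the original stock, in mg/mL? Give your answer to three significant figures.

1.20 mg/mL

Step 1: 420 μL brought to 2.2 mL → factor 2200/420 = 5.2381
Step 2: 35 μL + 18.3 mL = 18335 μL total → factor 18335/35 = 523.86
Step 3: 1.45 mL + 20.7 mL = 22.15 mL total → factor 22.15/1.45 = 15.276
Step 4: 420 μL + 17.6 mL = 18020 μL total → factor 18020/420 = 42.905
Overall dilution factor = 5.2381 × 523.86 × 15.276 × 42.905 = 1.7984 × 10^6
Stock = 0.667 ng/mL × 1.7984 × 10^6 = 1.200 × 10^6 ng/mL = 1.20 mg/mL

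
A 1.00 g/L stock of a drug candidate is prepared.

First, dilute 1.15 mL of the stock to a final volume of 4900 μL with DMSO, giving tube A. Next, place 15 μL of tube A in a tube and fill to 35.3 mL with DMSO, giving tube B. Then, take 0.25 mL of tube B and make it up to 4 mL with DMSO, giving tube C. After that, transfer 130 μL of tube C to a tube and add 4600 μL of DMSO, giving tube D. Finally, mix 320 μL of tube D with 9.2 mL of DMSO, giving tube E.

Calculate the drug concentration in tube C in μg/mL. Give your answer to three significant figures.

Step 1: 1.15 mL brought to 4900 μL → factor 4.9/1.15 = 4.2609
Step 2: 15 μL brought to 35.3 mL → factor 35300/15 = 2353.3
Step 3: 0.25 mL brought to 4 mL → factor 4/0.25 = 16
Dilution factor through tube C = 4.2609 × 2353.3 × 16 = 1.6044 × 10^5
[tube C] = 1.00 g/L / 1.6044 × 10^5 = 6.233 × 10^-6 g/L = 0.00623 μg/mL

0.00623 μg/mL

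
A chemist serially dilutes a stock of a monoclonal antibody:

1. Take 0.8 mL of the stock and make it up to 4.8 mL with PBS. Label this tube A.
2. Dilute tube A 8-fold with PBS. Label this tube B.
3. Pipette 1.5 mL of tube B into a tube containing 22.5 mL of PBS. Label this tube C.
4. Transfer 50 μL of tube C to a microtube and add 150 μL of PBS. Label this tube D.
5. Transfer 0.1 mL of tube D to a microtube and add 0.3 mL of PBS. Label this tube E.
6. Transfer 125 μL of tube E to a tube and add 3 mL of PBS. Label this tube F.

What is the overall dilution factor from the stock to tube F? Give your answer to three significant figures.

3.07 × 10^5

Step 1: 0.8 mL brought to 4.8 mL → factor 4.8/0.8 = 6
Step 2: 8-fold → factor 8
Step 3: 1.5 mL + 22.5 mL = 24 mL total → factor 24/1.5 = 16
Step 4: 50 μL + 150 μL = 200 μL total → factor 200/50 = 4
Step 5: 0.1 mL + 0.3 mL = 0.4 mL total → factor 0.4/0.1 = 4
Step 6: 125 μL + 3 mL = 3125 μL total → factor 3125/125 = 25
Overall dilution factor = 6 × 8 × 16 × 4 × 4 × 25 = 3.072 × 10^5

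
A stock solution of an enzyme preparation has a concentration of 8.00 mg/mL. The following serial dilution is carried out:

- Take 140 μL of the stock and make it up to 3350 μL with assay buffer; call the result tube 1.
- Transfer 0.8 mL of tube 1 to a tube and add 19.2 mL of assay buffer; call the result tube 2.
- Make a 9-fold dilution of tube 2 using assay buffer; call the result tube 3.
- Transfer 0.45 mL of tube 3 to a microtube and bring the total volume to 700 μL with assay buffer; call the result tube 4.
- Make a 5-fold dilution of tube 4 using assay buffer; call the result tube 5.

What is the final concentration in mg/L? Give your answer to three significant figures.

Step 1: 140 μL brought to 3350 μL → factor 3350/140 = 23.929
Step 2: 0.8 mL + 19.2 mL = 20 mL total → factor 20/0.8 = 25
Step 3: 9-fold → factor 9
Step 4: 0.45 mL brought to 700 μL → factor 0.7/0.45 = 1.5556
Step 5: 5-fold → factor 5
Overall dilution factor = 23.929 × 25 × 9 × 1.5556 × 5 = 41875
Final = 8.00 mg/mL / 41875 = 0.0001910 mg/mL = 0.191 mg/L

0.191 mg/L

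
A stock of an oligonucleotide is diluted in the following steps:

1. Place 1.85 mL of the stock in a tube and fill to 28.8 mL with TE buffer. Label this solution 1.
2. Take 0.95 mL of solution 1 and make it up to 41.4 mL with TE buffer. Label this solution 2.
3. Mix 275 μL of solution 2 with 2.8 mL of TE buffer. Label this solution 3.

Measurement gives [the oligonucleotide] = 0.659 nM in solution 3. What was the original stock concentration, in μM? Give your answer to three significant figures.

Step 1: 1.85 mL brought to 28.8 mL → factor 28.8/1.85 = 15.568
Step 2: 0.95 mL brought to 41.4 mL → factor 41.4/0.95 = 43.579
Step 3: 275 μL + 2.8 mL = 3075 μL total → factor 3075/275 = 11.182
Overall dilution factor = 15.568 × 43.579 × 11.182 = 7585.9
Stock = 0.659 nM × 7585.9 = 4999 nM = 5.00 μM

5.00 μM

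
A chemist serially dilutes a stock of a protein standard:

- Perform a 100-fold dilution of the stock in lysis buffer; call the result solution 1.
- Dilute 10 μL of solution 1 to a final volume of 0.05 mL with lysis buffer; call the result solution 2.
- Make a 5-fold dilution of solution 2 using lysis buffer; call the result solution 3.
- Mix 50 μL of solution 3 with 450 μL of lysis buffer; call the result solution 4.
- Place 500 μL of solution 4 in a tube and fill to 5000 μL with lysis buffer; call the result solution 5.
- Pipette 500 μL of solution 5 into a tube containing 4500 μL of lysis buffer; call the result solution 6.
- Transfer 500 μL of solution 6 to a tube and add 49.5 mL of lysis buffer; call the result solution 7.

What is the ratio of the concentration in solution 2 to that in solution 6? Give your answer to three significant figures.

Step 1: 100-fold → factor 100
Step 2: 10 μL brought to 0.05 mL → factor 50/10 = 5
Step 3: 5-fold → factor 5
Step 4: 50 μL + 450 μL = 500 μL total → factor 500/50 = 10
Step 5: 500 μL brought to 5000 μL → factor 5000/500 = 10
Step 6: 500 μL + 4500 μL = 5000 μL total → factor 5000/500 = 10
Dilution factor to solution 2 = 500; to solution 6 = 2.5 × 10^6
[solution 2]/[solution 6] = (factor to solution 6)/(factor to solution 2) = 2.5 × 10^6/500 = 5.00 × 10^3

5.00 × 10^3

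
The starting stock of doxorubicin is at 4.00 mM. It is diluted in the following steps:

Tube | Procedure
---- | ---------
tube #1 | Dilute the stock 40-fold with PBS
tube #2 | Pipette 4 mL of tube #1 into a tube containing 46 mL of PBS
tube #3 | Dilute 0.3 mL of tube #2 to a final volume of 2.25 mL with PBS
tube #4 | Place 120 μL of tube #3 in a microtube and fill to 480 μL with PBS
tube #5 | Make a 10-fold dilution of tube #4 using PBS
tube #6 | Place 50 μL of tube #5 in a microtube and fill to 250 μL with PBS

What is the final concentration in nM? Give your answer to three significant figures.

Step 1: 40-fold → factor 40
Step 2: 4 mL + 46 mL = 50 mL total → factor 50/4 = 12.5
Step 3: 0.3 mL brought to 2.25 mL → factor 2.25/0.3 = 7.5
Step 4: 120 μL brought to 480 μL → factor 480/120 = 4
Step 5: 10-fold → factor 10
Step 6: 50 μL brought to 250 μL → factor 250/50 = 5
Overall dilution factor = 40 × 12.5 × 7.5 × 4 × 10 × 5 = 7.5 × 10^5
Final = 4.00 mM / 7.5 × 10^5 = 5.333 × 10^-6 mM = 5.33 nM

5.33 nM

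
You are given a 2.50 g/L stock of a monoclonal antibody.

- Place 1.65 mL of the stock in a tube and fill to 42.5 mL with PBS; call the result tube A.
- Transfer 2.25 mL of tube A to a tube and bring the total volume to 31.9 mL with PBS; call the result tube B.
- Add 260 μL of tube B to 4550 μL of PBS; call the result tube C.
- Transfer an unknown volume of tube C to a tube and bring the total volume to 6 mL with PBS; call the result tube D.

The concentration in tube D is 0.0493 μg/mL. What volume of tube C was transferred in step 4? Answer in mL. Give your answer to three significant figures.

0.799 mL

Step 1: 1.65 mL brought to 42.5 mL → factor 42.5/1.65 = 25.758
Step 2: 2.25 mL brought to 31.9 mL → factor 31.9/2.25 = 14.178
Step 3: 260 μL + 4550 μL = 4810 μL total → factor 4810/260 = 18.5
Step 4: v brought to 6 mL → factor = 6 mL/v
Product of known-step factors = 6755.9
Overall factor = 2.50 g/L / (0.0493 μg/mL) = 50710
Step-4 factor = 50710 / 6755.9 = 7.506
v = 6 mL / 7.506 = 0.799 mL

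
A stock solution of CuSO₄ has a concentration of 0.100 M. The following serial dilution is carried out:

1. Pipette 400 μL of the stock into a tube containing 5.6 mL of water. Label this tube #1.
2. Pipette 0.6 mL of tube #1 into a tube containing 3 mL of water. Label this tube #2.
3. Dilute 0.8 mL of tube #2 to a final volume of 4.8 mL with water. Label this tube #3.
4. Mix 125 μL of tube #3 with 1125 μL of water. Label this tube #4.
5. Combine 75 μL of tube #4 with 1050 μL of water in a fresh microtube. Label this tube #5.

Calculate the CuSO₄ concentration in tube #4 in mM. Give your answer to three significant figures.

Step 1: 400 μL + 5.6 mL = 6000 μL total → factor 6000/400 = 15
Step 2: 0.6 mL + 3 mL = 3.6 mL total → factor 3.6/0.6 = 6
Step 3: 0.8 mL brought to 4.8 mL → factor 4.8/0.8 = 6
Step 4: 125 μL + 1125 μL = 1250 μL total → factor 1250/125 = 10
Dilution factor through tube #4 = 15 × 6 × 6 × 10 = 5400
[tube #4] = 0.100 M / 5400 = 1.852 × 10^-5 M = 0.0185 mM

0.0185 mM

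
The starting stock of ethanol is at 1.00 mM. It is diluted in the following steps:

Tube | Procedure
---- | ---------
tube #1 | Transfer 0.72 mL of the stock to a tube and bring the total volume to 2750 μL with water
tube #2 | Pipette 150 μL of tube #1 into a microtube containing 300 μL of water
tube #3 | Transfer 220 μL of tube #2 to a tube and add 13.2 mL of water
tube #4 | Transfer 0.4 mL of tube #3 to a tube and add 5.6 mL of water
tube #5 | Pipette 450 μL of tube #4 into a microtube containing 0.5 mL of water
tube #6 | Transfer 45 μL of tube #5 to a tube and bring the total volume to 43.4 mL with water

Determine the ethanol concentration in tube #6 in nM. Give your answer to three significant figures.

Step 1: 0.72 mL brought to 2750 μL → factor 2.75/0.72 = 3.8194
Step 2: 150 μL + 300 μL = 450 μL total → factor 450/150 = 3
Step 3: 220 μL + 13.2 mL = 13420 μL total → factor 13420/220 = 61
Step 4: 0.4 mL + 5.6 mL = 6 mL total → factor 6/0.4 = 15
Step 5: 450 μL + 0.5 mL = 950 μL total → factor 950/450 = 2.1111
Step 6: 45 μL brought to 43.4 mL → factor 43400/45 = 964.44
Overall dilution factor = 3.8194 × 3 × 61 × 15 × 2.1111 × 964.44 = 2.1347 × 10^7
Final = 1.00 mM / 2.1347 × 10^7 = 4.685 × 10^-8 mM = 0.0468 nM

0.0468 nM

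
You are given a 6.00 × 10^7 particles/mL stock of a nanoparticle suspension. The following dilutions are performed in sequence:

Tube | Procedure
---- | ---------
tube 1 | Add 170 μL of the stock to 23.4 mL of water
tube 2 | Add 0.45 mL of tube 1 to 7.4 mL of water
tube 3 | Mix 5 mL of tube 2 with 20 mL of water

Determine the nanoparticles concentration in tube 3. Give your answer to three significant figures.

Step 1: 170 μL + 23.4 mL = 23570 μL total → factor 23570/170 = 138.65
Step 2: 0.45 mL + 7.4 mL = 7.85 mL total → factor 7.85/0.45 = 17.444
Step 3: 5 mL + 20 mL = 25 mL total → factor 25/5 = 5
Overall dilution factor = 138.65 × 17.444 × 5 = 12093
Final = 6.00 × 10^7 particles/mL / 12093 = 4.96 × 10^3 particles/mL

4.96 × 10^3 particles/mL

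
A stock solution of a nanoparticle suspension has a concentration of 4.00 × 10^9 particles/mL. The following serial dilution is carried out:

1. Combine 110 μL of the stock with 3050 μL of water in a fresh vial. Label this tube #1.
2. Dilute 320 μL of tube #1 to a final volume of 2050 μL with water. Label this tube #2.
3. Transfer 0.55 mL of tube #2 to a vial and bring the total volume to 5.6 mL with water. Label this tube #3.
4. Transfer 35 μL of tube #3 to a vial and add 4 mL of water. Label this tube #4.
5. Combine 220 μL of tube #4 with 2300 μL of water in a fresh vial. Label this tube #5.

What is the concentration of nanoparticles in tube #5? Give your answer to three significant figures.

Step 1: 110 μL + 3050 μL = 3160 μL total → factor 3160/110 = 28.727
Step 2: 320 μL brought to 2050 μL → factor 2050/320 = 6.4062
Step 3: 0.55 mL brought to 5.6 mL → factor 5.6/0.55 = 10.182
Step 4: 35 μL + 4 mL = 4035 μL total → factor 4035/35 = 115.29
Step 5: 220 μL + 2300 μL = 2520 μL total → factor 2520/220 = 11.455
Overall dilution factor = 28.727 × 6.4062 × 10.182 × 115.29 × 11.455 = 2.4744 × 10^6
Final = 4.00 × 10^9 particles/mL / 2.4744 × 10^6 = 1.62 × 10^3 particles/mL

1.62 × 10^3 particles/mL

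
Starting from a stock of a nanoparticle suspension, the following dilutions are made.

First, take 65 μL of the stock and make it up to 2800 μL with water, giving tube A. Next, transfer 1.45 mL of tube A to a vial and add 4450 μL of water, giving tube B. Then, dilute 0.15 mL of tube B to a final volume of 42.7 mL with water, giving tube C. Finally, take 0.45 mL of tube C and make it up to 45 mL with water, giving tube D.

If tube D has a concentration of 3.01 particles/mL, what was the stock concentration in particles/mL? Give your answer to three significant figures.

1.50 × 10^7 particles/mL

Step 1: 65 μL brought to 2800 μL → factor 2800/65 = 43.077
Step 2: 1.45 mL + 4450 μL = 5.9 mL total → factor 5.9/1.45 = 4.069
Step 3: 0.15 mL brought to 42.7 mL → factor 42.7/0.15 = 284.67
Step 4: 0.45 mL brought to 45 mL → factor 45/0.45 = 100
Overall dilution factor = 43.077 × 4.069 × 284.67 × 100 = 4.9896 × 10^6
Stock = 3.01 particles/mL × 4.9896 × 10^6 = 1.50 × 10^7 particles/mL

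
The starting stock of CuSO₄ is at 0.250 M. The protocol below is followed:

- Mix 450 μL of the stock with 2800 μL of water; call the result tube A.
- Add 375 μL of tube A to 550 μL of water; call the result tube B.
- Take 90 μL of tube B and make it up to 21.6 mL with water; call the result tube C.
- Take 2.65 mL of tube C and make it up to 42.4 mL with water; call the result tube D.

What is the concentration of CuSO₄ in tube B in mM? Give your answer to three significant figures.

Step 1: 450 μL + 2800 μL = 3250 μL total → factor 3250/450 = 7.2222
Step 2: 375 μL + 550 μL = 925 μL total → factor 925/375 = 2.4667
Dilution factor through tube B = 7.2222 × 2.4667 = 17.815
[tube B] = 0.250 M / 17.815 = 0.01403 M = 14.0 mM

14.0 mM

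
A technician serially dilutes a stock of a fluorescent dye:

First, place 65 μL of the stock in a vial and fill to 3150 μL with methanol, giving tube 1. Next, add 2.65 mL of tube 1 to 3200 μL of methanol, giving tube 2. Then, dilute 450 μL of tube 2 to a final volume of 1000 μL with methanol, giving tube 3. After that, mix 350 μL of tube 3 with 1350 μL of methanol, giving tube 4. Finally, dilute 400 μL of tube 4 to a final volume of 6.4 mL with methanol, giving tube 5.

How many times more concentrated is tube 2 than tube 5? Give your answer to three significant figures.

Step 1: 65 μL brought to 3150 μL → factor 3150/65 = 48.462
Step 2: 2.65 mL + 3200 μL = 5.85 mL total → factor 5.85/2.65 = 2.2075
Step 3: 450 μL brought to 1000 μL → factor 1000/450 = 2.2222
Step 4: 350 μL + 1350 μL = 1700 μL total → factor 1700/350 = 4.8571
Step 5: 400 μL brought to 6.4 mL → factor 6400/400 = 16
Dilution factor to tube 2 = 106.98; to tube 5 = 18475
[tube 2]/[tube 5] = (factor to tube 5)/(factor to tube 2) = 18475/106.98 = 173

173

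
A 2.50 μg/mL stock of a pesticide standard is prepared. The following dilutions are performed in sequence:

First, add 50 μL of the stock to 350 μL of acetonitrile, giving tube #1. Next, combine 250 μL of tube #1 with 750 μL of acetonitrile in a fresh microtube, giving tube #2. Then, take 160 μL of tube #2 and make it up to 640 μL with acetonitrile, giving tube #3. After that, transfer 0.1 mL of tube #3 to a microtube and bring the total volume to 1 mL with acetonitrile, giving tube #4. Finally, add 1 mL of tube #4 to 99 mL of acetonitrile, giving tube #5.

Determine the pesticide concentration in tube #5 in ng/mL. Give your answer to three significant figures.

Step 1: 50 μL + 350 μL = 400 μL total → factor 400/50 = 8
Step 2: 250 μL + 750 μL = 1000 μL total → factor 1000/250 = 4
Step 3: 160 μL brought to 640 μL → factor 640/160 = 4
Step 4: 0.1 mL brought to 1 mL → factor 1/0.1 = 10
Step 5: 1 mL + 99 mL = 100 mL total → factor 100/1 = 100
Overall dilution factor = 8 × 4 × 4 × 10 × 100 = 1.28 × 10^5
Final = 2.50 μg/mL / 1.28 × 10^5 = 1.953 × 10^-5 μg/mL = 0.0195 ng/mL

0.0195 ng/mL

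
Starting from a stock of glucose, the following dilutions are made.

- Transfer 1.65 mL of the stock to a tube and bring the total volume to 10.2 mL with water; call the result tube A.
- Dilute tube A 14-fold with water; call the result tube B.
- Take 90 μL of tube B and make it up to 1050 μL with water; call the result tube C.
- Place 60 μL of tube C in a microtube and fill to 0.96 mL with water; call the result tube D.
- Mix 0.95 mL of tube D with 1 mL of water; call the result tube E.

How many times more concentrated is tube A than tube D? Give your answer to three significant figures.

Step 1: 1.65 mL brought to 10.2 mL → factor 10.2/1.65 = 6.1818
Step 2: 14-fold → factor 14
Step 3: 90 μL brought to 1050 μL → factor 1050/90 = 11.667
Step 4: 60 μL brought to 0.96 mL → factor 960/60 = 16
Dilution factor to tube A = 6.1818; to tube D = 16155
[tube A]/[tube D] = (factor to tube D)/(factor to tube A) = 16155/6.1818 = 2.61 × 10^3

2.61 × 10^3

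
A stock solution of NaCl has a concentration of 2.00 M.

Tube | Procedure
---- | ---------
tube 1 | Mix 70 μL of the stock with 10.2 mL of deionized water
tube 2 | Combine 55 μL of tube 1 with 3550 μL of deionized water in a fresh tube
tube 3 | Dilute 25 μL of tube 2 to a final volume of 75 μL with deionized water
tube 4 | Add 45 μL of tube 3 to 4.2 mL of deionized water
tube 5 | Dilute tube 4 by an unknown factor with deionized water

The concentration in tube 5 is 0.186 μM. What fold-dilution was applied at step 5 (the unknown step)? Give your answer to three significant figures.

3.95-fold

Step 1: 70 μL + 10.2 mL = 10270 μL total → factor 10270/70 = 146.71
Step 2: 55 μL + 3550 μL = 3605 μL total → factor 3605/55 = 65.545
Step 3: 25 μL brought to 75 μL → factor 75/25 = 3
Step 4: 45 μL + 4.2 mL = 4245 μL total → factor 4245/45 = 94.333
Step 5: unknown factor x
Product of known-step factors = 2.7215 × 10^6
Overall factor = 2.00 M / (0.186 μM) = 1.0753 × 10^7
x = 1.0753 × 10^7 / 2.7215 × 10^6 = 3.95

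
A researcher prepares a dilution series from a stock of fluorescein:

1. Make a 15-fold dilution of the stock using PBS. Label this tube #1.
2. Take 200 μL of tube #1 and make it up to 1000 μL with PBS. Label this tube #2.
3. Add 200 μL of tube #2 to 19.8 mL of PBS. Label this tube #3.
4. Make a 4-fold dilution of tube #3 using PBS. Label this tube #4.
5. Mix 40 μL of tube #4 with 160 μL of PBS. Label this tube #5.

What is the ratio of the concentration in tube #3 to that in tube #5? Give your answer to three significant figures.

20.0

Step 1: 15-fold → factor 15
Step 2: 200 μL brought to 1000 μL → factor 1000/200 = 5
Step 3: 200 μL + 19.8 mL = 20000 μL total → factor 20000/200 = 100
Step 4: 4-fold → factor 4
Step 5: 40 μL + 160 μL = 200 μL total → factor 200/40 = 5
Dilution factor to tube #3 = 7500; to tube #5 = 1.5 × 10^5
[tube #3]/[tube #5] = (factor to tube #5)/(factor to tube #3) = 1.5 × 10^5/7500 = 20.0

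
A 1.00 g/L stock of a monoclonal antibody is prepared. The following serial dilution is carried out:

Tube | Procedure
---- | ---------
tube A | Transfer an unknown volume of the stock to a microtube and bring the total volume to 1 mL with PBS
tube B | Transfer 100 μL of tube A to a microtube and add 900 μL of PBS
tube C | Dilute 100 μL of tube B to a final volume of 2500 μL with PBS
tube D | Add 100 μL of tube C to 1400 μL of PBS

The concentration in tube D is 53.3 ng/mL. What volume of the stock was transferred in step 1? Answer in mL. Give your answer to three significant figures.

0.200 mL

Step 1: v brought to 1 mL → factor = 1 mL/v
Step 2: 100 μL + 900 μL = 1000 μL total → factor 1000/100 = 10
Step 3: 100 μL brought to 2500 μL → factor 2500/100 = 25
Step 4: 100 μL + 1400 μL = 1500 μL total → factor 1500/100 = 15
Product of known-step factors = 3750
Overall factor = 1.00 g/L / (53.3 ng/mL) = 18762
Step-1 factor = 18762 / 3750 = 5.0031
v = 1 mL / 5.0031 = 0.200 mL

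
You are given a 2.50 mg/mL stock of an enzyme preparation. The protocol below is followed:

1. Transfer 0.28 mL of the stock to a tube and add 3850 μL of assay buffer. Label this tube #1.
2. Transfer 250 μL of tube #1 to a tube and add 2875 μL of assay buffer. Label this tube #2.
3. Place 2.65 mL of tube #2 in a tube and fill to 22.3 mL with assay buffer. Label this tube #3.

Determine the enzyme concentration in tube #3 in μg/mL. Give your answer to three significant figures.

1.61 μg/mL

Step 1: 0.28 mL + 3850 μL = 4.13 mL total → factor 4.13/0.28 = 14.75
Step 2: 250 μL + 2875 μL = 3125 μL total → factor 3125/250 = 12.5
Step 3: 2.65 mL brought to 22.3 mL → factor 22.3/2.65 = 8.4151
Overall dilution factor = 14.75 × 12.5 × 8.4151 = 1551.5
Final = 2.50 mg/mL / 1551.5 = 0.001611 mg/mL = 1.61 μg/mL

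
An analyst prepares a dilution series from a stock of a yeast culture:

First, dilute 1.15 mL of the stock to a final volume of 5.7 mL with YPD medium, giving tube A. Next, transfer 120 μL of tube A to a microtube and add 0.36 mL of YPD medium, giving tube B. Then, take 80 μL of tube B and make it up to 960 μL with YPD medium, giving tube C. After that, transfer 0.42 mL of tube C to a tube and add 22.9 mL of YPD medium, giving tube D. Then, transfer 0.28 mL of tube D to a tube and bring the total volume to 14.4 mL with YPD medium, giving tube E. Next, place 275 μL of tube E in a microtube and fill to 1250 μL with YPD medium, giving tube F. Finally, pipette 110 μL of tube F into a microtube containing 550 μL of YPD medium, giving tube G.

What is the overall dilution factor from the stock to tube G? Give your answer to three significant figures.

Step 1: 1.15 mL brought to 5.7 mL → factor 5.7/1.15 = 4.9565
Step 2: 120 μL + 0.36 mL = 480 μL total → factor 480/120 = 4
Step 3: 80 μL brought to 960 μL → factor 960/80 = 12
Step 4: 0.42 mL + 22.9 mL = 23.32 mL total → factor 23.32/0.42 = 55.524
Step 5: 0.28 mL brought to 14.4 mL → factor 14.4/0.28 = 51.429
Step 6: 275 μL brought to 1250 μL → factor 1250/275 = 4.5455
Step 7: 110 μL + 550 μL = 660 μL total → factor 660/110 = 6
Overall dilution factor = 4.9565 × 4 × 12 × 55.524 × 51.429 × 4.5455 × 6 = 1.8528 × 10^7

1.85 × 10^7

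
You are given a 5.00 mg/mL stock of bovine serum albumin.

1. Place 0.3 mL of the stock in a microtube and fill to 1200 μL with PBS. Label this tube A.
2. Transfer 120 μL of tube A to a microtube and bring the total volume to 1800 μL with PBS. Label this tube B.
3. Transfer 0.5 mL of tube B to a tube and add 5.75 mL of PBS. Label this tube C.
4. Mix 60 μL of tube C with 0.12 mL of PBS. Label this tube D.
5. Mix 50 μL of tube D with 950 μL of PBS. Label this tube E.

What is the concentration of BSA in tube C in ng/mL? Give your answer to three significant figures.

6.67 × 10^3 ng/mL

Step 1: 0.3 mL brought to 1200 μL → factor 1.2/0.3 = 4
Step 2: 120 μL brought to 1800 μL → factor 1800/120 = 15
Step 3: 0.5 mL + 5.75 mL = 6.25 mL total → factor 6.25/0.5 = 12.5
Dilution factor through tube C = 4 × 15 × 12.5 = 750
[tube C] = 5.00 mg/mL / 750 = 0.006667 mg/mL = 6.67 × 10^3 ng/mL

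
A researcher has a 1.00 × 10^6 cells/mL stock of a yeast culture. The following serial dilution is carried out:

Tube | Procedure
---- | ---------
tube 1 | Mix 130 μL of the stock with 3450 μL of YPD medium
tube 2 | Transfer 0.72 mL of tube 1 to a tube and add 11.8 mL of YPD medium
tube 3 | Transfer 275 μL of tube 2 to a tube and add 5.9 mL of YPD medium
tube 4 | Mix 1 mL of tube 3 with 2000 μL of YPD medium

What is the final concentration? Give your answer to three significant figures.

Step 1: 130 μL + 3450 μL = 3580 μL total → factor 3580/130 = 27.538
Step 2: 0.72 mL + 11.8 mL = 12.52 mL total → factor 12.52/0.72 = 17.389
Step 3: 275 μL + 5.9 mL = 6175 μL total → factor 6175/275 = 22.455
Step 4: 1 mL + 2000 μL = 3 mL total → factor 3/1 = 3
Overall dilution factor = 27.538 × 17.389 × 22.455 × 3 = 32258
Final = 1.00 × 10^6 cells/mL / 32258 = 31.0 cells/mL

31.0 cells/mL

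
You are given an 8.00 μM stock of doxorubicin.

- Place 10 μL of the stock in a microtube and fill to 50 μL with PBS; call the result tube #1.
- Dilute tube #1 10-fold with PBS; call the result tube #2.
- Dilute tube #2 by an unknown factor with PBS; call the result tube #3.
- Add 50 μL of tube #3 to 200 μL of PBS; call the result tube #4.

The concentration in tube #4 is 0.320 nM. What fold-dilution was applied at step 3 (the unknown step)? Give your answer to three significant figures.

Step 1: 10 μL brought to 50 μL → factor 50/10 = 5
Step 2: 10-fold → factor 10
Step 3: unknown factor x
Step 4: 50 μL + 200 μL = 250 μL total → factor 250/50 = 5
Product of known-step factors = 250
Overall factor = 8.00 μM / (0.320 nM) = 25000
x = 25000 / 250 = 100

100-fold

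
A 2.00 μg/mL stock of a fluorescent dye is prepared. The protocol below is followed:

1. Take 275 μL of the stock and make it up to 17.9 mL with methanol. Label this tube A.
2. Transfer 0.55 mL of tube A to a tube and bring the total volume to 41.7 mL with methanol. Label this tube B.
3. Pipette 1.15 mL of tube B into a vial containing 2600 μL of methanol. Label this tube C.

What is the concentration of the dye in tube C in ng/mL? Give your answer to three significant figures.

0.124 ng/mL

Step 1: 275 μL brought to 17.9 mL → factor 17900/275 = 65.091
Step 2: 0.55 mL brought to 41.7 mL → factor 41.7/0.55 = 75.818
Step 3: 1.15 mL + 2600 μL = 3.75 mL total → factor 3.75/1.15 = 3.2609
Overall dilution factor = 65.091 × 75.818 × 3.2609 = 16093
Final = 2.00 μg/mL / 16093 = 0.0001243 μg/mL = 0.124 ng/mL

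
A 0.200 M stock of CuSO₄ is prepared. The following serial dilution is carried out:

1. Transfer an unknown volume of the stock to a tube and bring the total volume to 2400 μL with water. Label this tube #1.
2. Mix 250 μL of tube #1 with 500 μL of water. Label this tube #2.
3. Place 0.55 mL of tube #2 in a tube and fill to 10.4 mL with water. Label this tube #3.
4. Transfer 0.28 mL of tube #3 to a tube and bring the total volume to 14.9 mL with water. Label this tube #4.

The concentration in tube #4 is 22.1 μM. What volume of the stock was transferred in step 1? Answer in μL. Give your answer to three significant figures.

Step 1: v brought to 2400 μL → factor = 2400 μL/v
Step 2: 250 μL + 500 μL = 750 μL total → factor 750/250 = 3
Step 3: 0.55 mL brought to 10.4 mL → factor 10.4/0.55 = 18.909
Step 4: 0.28 mL brought to 14.9 mL → factor 14.9/0.28 = 53.214
Product of known-step factors = 3018.7
Overall factor = 0.200 M / (22.1 μM) = 9049.8
Step-1 factor = 9049.8 / 3018.7 = 2.9979
v = 2400 μL / 2.9979 = 801 μL

801 μL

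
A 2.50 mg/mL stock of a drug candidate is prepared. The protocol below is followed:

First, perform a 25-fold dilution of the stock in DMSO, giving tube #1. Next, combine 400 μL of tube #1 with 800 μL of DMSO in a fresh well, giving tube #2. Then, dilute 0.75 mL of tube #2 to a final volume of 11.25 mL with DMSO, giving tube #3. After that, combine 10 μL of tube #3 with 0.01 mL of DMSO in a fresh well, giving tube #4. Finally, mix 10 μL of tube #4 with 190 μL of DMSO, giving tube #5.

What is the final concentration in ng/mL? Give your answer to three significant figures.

55.6 ng/mL

Step 1: 25-fold → factor 25
Step 2: 400 μL + 800 μL = 1200 μL total → factor 1200/400 = 3
Step 3: 0.75 mL brought to 11.25 mL → factor 11.25/0.75 = 15
Step 4: 10 μL + 0.01 mL = 20 μL total → factor 20/10 = 2
Step 5: 10 μL + 190 μL = 200 μL total → factor 200/10 = 20
Overall dilution factor = 25 × 3 × 15 × 2 × 20 = 45000
Final = 2.50 mg/mL / 45000 = 5.556 × 10^-5 mg/mL = 55.6 ng/mL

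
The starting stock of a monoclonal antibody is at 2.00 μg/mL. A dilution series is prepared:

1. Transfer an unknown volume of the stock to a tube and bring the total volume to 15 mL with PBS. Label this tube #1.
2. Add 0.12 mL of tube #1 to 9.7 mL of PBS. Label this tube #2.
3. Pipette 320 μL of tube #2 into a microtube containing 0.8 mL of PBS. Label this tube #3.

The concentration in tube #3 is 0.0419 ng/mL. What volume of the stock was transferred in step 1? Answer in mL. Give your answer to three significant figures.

Step 1: v brought to 15 mL → factor = 15 mL/v
Step 2: 0.12 mL + 9.7 mL = 9.82 mL total → factor 9.82/0.12 = 81.833
Step 3: 320 μL + 0.8 mL = 1120 μL total → factor 1120/320 = 3.5
Product of known-step factors = 286.42
Overall factor = 2.00 μg/mL / (0.0419 ng/mL) = 47733
Step-1 factor = 47733 / 286.42 = 166.65
v = 15 mL / 166.65 = 0.0900 mL

0.0900 mL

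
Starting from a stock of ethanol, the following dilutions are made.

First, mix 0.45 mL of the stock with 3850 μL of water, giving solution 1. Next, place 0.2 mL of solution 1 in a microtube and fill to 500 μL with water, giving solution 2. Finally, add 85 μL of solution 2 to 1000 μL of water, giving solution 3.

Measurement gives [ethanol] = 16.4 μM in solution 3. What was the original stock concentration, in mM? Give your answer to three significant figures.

5.00 mM

Step 1: 0.45 mL + 3850 μL = 4.3 mL total → factor 4.3/0.45 = 9.5556
Step 2: 0.2 mL brought to 500 μL → factor 0.5/0.2 = 2.5
Step 3: 85 μL + 1000 μL = 1085 μL total → factor 1085/85 = 12.765
Overall dilution factor = 9.5556 × 2.5 × 12.765 = 304.93
Stock = 16.4 μM × 304.93 = 5001 μM = 5.00 mM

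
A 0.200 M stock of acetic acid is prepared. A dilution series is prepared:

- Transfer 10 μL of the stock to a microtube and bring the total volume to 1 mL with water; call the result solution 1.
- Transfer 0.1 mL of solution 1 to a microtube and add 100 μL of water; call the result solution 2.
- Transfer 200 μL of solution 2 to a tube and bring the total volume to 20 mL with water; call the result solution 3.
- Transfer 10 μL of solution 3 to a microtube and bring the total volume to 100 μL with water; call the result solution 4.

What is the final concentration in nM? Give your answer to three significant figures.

1.00 × 10^3 nM

Step 1: 10 μL brought to 1 mL → factor 1000/10 = 100
Step 2: 0.1 mL + 100 μL = 0.2 mL total → factor 0.2/0.1 = 2
Step 3: 200 μL brought to 20 mL → factor 20000/200 = 100
Step 4: 10 μL brought to 100 μL → factor 100/10 = 10
Overall dilution factor = 100 × 2 × 100 × 10 = 2 × 10^5
Final = 0.200 M / 2 × 10^5 = 1.000 × 10^-6 M = 1.00 × 10^3 nM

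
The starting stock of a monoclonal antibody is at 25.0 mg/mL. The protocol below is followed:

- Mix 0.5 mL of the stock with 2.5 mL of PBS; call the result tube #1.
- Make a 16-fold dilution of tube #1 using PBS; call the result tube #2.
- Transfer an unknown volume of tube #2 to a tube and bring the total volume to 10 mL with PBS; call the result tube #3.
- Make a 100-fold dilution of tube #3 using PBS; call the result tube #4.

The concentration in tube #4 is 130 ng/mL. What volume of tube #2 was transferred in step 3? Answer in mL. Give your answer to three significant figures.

Step 1: 0.5 mL + 2.5 mL = 3 mL total → factor 3/0.5 = 6
Step 2: 16-fold → factor 16
Step 3: v brought to 10 mL → factor = 10 mL/v
Step 4: 100-fold → factor 100
Product of known-step factors = 9600
Overall factor = 25.0 mg/mL / (130 ng/mL) = 1.9231 × 10^5
Step-3 factor = 1.9231 × 10^5 / 9600 = 20.032
v = 10 mL / 20.032 = 0.499 mL

0.499 mL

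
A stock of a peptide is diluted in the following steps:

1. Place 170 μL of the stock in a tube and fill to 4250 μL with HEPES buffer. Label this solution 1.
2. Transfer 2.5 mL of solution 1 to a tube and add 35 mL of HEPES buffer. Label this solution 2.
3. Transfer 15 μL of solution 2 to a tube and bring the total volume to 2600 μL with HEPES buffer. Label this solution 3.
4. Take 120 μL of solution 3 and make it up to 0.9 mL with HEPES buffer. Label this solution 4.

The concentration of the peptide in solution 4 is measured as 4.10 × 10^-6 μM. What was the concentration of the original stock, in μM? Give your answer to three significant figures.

2.00 μM

Step 1: 170 μL brought to 4250 μL → factor 4250/170 = 25
Step 2: 2.5 mL + 35 mL = 37.5 mL total → factor 37.5/2.5 = 15
Step 3: 15 μL brought to 2600 μL → factor 2600/15 = 173.33
Step 4: 120 μL brought to 0.9 mL → factor 900/120 = 7.5
Overall dilution factor = 25 × 15 × 173.33 × 7.5 = 4.875 × 10^5
Stock = 4.10 × 10^-6 μM × 4.875 × 10^5 = 2.00 μM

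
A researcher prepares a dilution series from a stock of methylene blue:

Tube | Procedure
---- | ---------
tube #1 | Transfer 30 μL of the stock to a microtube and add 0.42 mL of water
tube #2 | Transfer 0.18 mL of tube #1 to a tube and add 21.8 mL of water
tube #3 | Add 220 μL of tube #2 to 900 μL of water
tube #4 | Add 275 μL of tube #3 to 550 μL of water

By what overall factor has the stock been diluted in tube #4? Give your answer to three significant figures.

2.80 × 10^4

Step 1: 30 μL + 0.42 mL = 450 μL total → factor 450/30 = 15
Step 2: 0.18 mL + 21.8 mL = 21.98 mL total → factor 21.98/0.18 = 122.11
Step 3: 220 μL + 900 μL = 1120 μL total → factor 1120/220 = 5.0909
Step 4: 275 μL + 550 μL = 825 μL total → factor 825/275 = 3
Overall dilution factor = 15 × 122.11 × 5.0909 × 3 = 27975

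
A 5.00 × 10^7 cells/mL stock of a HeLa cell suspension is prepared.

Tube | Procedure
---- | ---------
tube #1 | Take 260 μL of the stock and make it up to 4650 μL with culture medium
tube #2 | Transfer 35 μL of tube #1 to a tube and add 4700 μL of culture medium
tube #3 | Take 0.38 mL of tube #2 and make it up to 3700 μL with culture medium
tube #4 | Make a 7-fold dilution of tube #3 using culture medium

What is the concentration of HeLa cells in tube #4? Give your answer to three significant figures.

Step 1: 260 μL brought to 4650 μL → factor 4650/260 = 17.885
Step 2: 35 μL + 4700 μL = 4735 μL total → factor 4735/35 = 135.29
Step 3: 0.38 mL brought to 3700 μL → factor 3.7/0.38 = 9.7368
Step 4: 7-fold → factor 7
Dilution factor through tube #4 = 17.885 × 135.29 × 9.7368 × 7 = 1.6491 × 10^5
[tube #4] = 5.00 × 10^7 cells/mL / 1.6491 × 10^5 = 303 cells/mL

303 cells/mL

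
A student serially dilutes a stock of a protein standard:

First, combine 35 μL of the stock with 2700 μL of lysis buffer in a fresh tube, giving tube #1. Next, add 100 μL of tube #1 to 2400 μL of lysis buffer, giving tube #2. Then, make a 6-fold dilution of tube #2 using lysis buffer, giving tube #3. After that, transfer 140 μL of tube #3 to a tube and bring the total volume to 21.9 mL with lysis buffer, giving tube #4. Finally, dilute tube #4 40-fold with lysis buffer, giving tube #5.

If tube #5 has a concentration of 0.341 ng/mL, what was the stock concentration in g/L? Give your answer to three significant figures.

Step 1: 35 μL + 2700 μL = 2735 μL total → factor 2735/35 = 78.143
Step 2: 100 μL + 2400 μL = 2500 μL total → factor 2500/100 = 25
Step 3: 6-fold → factor 6
Step 4: 140 μL brought to 21.9 mL → factor 21900/140 = 156.43
Step 5: 40-fold → factor 40
Overall dilution factor = 78.143 × 25 × 6 × 156.43 × 40 = 7.3343 × 10^7
Stock = 0.341 ng/mL × 7.3343 × 10^7 = 2.501 × 10^7 ng/mL = 25.0 g/L

25.0 g/L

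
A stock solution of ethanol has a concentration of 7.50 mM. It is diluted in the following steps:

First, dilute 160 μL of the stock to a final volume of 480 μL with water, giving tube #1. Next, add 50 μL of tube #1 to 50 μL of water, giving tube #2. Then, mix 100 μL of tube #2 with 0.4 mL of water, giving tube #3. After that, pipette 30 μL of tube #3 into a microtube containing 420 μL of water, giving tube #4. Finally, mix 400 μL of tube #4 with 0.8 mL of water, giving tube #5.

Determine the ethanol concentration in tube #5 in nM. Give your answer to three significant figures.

Step 1: 160 μL brought to 480 μL → factor 480/160 = 3
Step 2: 50 μL + 50 μL = 100 μL total → factor 100/50 = 2
Step 3: 100 μL + 0.4 mL = 500 μL total → factor 500/100 = 5
Step 4: 30 μL + 420 μL = 450 μL total → factor 450/30 = 15
Step 5: 400 μL + 0.8 mL = 1200 μL total → factor 1200/400 = 3
Overall dilution factor = 3 × 2 × 5 × 15 × 3 = 1350
Final = 7.50 mM / 1350 = 0.005556 mM = 5.56 × 10^3 nM

5.56 × 10^3 nM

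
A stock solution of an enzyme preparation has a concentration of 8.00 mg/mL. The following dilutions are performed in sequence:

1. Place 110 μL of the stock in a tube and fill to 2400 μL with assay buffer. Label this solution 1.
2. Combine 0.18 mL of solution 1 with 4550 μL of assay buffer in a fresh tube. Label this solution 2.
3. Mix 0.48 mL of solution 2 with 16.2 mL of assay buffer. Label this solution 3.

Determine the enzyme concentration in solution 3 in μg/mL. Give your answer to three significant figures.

0.402 μg/mL

Step 1: 110 μL brought to 2400 μL → factor 2400/110 = 21.818
Step 2: 0.18 mL + 4550 μL = 4.73 mL total → factor 4.73/0.18 = 26.278
Step 3: 0.48 mL + 16.2 mL = 16.68 mL total → factor 16.68/0.48 = 34.75
Overall dilution factor = 21.818 × 26.278 × 34.75 = 19923
Final = 8.00 mg/mL / 19923 = 0.0004015 mg/mL = 0.402 μg/mL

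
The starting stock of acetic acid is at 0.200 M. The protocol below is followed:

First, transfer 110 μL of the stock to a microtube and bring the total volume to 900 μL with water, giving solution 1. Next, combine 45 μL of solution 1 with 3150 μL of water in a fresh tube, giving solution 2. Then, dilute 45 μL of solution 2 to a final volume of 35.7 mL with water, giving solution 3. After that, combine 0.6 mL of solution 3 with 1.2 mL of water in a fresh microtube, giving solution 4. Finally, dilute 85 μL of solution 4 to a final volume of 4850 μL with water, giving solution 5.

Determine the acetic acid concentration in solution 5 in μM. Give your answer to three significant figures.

Step 1: 110 μL brought to 900 μL → factor 900/110 = 8.1818
Step 2: 45 μL + 3150 μL = 3195 μL total → factor 3195/45 = 71
Step 3: 45 μL brought to 35.7 mL → factor 35700/45 = 793.33
Step 4: 0.6 mL + 1.2 mL = 1.8 mL total → factor 1.8/0.6 = 3
Step 5: 85 μL brought to 4850 μL → factor 4850/85 = 57.059
Overall dilution factor = 8.1818 × 71 × 793.33 × 3 × 57.059 = 7.8887 × 10^7
Final = 0.200 M / 7.8887 × 10^7 = 2.535 × 10^-9 M = 0.00254 μM

0.00254 μM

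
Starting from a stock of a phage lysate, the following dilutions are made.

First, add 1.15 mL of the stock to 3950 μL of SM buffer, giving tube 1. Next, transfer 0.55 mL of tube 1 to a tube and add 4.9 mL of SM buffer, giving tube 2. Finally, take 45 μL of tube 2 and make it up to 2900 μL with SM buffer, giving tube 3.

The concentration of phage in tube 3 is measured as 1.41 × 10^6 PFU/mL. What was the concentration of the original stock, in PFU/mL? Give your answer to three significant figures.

3.99 × 10^9 PFU/mL

Step 1: 1.15 mL + 3950 μL = 5.1 mL total → factor 5.1/1.15 = 4.4348
Step 2: 0.55 mL + 4.9 mL = 5.45 mL total → factor 5.45/0.55 = 9.9091
Step 3: 45 μL brought to 2900 μL → factor 2900/45 = 64.444
Overall dilution factor = 4.4348 × 9.9091 × 64.444 = 2832
Stock = 1.41 × 10^6 PFU/mL × 2832 = 3.99 × 10^9 PFU/mL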